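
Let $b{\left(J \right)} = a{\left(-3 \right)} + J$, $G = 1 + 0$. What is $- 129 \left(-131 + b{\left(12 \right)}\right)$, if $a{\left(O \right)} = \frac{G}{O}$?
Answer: $15394$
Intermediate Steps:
$G = 1$
$a{\left(O \right)} = \frac{1}{O}$ ($a{\left(O \right)} = 1 \frac{1}{O} = \frac{1}{O}$)
$b{\left(J \right)} = - \frac{1}{3} + J$ ($b{\left(J \right)} = \frac{1}{-3} + J = - \frac{1}{3} + J$)
$- 129 \left(-131 + b{\left(12 \right)}\right) = - 129 \left(-131 + \left(- \frac{1}{3} + 12\right)\right) = - 129 \left(-131 + \frac{35}{3}\right) = \left(-129\right) \left(- \frac{358}{3}\right) = 15394$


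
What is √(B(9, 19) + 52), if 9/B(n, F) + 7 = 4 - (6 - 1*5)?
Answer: √199/2 ≈ 7.0534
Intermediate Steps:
B(n, F) = -9/4 (B(n, F) = 9/(-7 + (4 - (6 - 1*5))) = 9/(-7 + (4 - (6 - 5))) = 9/(-7 + (4 - 1*1)) = 9/(-7 + (4 - 1)) = 9/(-7 + 3) = 9/(-4) = 9*(-¼) = -9/4)
√(B(9, 19) + 52) = √(-9/4 + 52) = √(199/4) = √199/2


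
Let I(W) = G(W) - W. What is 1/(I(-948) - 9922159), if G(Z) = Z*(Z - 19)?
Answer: -1/9004495 ≈ -1.1106e-7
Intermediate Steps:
G(Z) = Z*(-19 + Z)
I(W) = -W + W*(-19 + W) (I(W) = W*(-19 + W) - W = -W + W*(-19 + W))
1/(I(-948) - 9922159) = 1/(-948*(-20 - 948) - 9922159) = 1/(-948*(-968) - 9922159) = 1/(917664 - 9922159) = 1/(-9004495) = -1/9004495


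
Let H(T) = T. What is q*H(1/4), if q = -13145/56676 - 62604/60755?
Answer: -4346768779/13773401520 ≈ -0.31559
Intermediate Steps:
q = -4346768779/3443350380 (q = -13145*1/56676 - 62604*1/60755 = -13145/56676 - 62604/60755 = -4346768779/3443350380 ≈ -1.2624)
q*H(1/4) = -4346768779/3443350380/4 = -4346768779/3443350380*1/4 = -4346768779/13773401520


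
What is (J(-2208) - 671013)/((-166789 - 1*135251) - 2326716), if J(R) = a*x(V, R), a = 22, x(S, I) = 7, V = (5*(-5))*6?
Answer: 670859/2628756 ≈ 0.25520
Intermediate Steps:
V = -150 (V = -25*6 = -150)
J(R) = 154 (J(R) = 22*7 = 154)
(J(-2208) - 671013)/((-166789 - 1*135251) - 2326716) = (154 - 671013)/((-166789 - 1*135251) - 2326716) = -670859/((-166789 - 135251) - 2326716) = -670859/(-302040 - 2326716) = -670859/(-2628756) = -670859*(-1/2628756) = 670859/2628756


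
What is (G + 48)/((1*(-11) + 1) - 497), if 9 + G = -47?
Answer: 8/507 ≈ 0.015779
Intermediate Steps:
G = -56 (G = -9 - 47 = -56)
(G + 48)/((1*(-11) + 1) - 497) = (-56 + 48)/((1*(-11) + 1) - 497) = -8/((-11 + 1) - 497) = -8/(-10 - 497) = -8/(-507) = -8*(-1/507) = 8/507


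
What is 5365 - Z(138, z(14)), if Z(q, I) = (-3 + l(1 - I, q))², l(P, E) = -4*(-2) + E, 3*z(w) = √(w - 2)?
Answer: -15084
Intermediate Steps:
z(w) = √(-2 + w)/3 (z(w) = √(w - 2)/3 = √(-2 + w)/3)
l(P, E) = 8 + E
Z(q, I) = (5 + q)² (Z(q, I) = (-3 + (8 + q))² = (5 + q)²)
5365 - Z(138, z(14)) = 5365 - (5 + 138)² = 5365 - 1*143² = 5365 - 1*20449 = 5365 - 20449 = -15084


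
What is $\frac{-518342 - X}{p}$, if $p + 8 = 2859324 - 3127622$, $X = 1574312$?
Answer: $\frac{1046327}{134153} \approx 7.7995$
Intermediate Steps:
$p = -268306$ ($p = -8 + \left(2859324 - 3127622\right) = -8 - 268298 = -268306$)
$\frac{-518342 - X}{p} = \frac{-518342 - 1574312}{-268306} = \left(-518342 - 1574312\right) \left(- \frac{1}{268306}\right) = \left(-2092654\right) \left(- \frac{1}{268306}\right) = \frac{1046327}{134153}$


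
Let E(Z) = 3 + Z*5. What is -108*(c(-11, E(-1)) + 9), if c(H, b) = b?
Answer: -756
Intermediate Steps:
E(Z) = 3 + 5*Z
-108*(c(-11, E(-1)) + 9) = -108*((3 + 5*(-1)) + 9) = -108*((3 - 5) + 9) = -108*(-2 + 9) = -108*7 = -756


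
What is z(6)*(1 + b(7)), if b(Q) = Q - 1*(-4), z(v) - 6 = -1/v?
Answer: 70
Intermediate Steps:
z(v) = 6 - 1/v
b(Q) = 4 + Q (b(Q) = Q + 4 = 4 + Q)
z(6)*(1 + b(7)) = (6 - 1/6)*(1 + (4 + 7)) = (6 - 1*⅙)*(1 + 11) = (6 - ⅙)*12 = (35/6)*12 = 70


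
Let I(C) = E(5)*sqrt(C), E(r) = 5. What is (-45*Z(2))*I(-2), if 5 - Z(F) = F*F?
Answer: -225*I*sqrt(2) ≈ -318.2*I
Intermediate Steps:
Z(F) = 5 - F**2 (Z(F) = 5 - F*F = 5 - F**2)
I(C) = 5*sqrt(C)
(-45*Z(2))*I(-2) = (-45*(5 - 1*2**2))*(5*sqrt(-2)) = (-45*(5 - 1*4))*(5*(I*sqrt(2))) = (-45*(5 - 4))*(5*I*sqrt(2)) = (-45*1)*(5*I*sqrt(2)) = -225*I*sqrt(2)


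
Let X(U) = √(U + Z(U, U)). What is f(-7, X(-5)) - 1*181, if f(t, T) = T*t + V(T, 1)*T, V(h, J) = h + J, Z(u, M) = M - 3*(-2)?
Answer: -185 - 12*I ≈ -185.0 - 12.0*I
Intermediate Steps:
Z(u, M) = 6 + M (Z(u, M) = M + 6 = 6 + M)
X(U) = √(6 + 2*U) (X(U) = √(U + (6 + U)) = √(6 + 2*U))
V(h, J) = J + h
f(t, T) = T*t + T*(1 + T) (f(t, T) = T*t + (1 + T)*T = T*t + T*(1 + T))
f(-7, X(-5)) - 1*181 = √(6 + 2*(-5))*(1 + √(6 + 2*(-5)) - 7) - 1*181 = √(6 - 10)*(1 + √(6 - 10) - 7) - 181 = √(-4)*(1 + √(-4) - 7) - 181 = (2*I)*(1 + 2*I - 7) - 181 = (2*I)*(-6 + 2*I) - 181 = 2*I*(-6 + 2*I) - 181 = -181 + 2*I*(-6 + 2*I)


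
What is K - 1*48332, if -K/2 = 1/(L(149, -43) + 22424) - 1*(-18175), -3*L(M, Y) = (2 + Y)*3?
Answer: -1902381132/22465 ≈ -84682.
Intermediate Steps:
L(M, Y) = -2 - Y (L(M, Y) = -(2 + Y)*3/3 = -(6 + 3*Y)/3 = -2 - Y)
K = -816602752/22465 (K = -2*(1/((-2 - 1*(-43)) + 22424) - 1*(-18175)) = -2*(1/((-2 + 43) + 22424) + 18175) = -2*(1/(41 + 22424) + 18175) = -2*(1/22465 + 18175) = -2*408301376/22465 = -816602752/22465 ≈ -36350.)
K - 1*48332 = -816602752/22465 - 1*48332 = -816602752/22465 - 48332 = -1902381132/22465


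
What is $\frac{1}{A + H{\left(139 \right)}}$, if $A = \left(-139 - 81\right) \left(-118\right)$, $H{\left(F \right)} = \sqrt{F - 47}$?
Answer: $\frac{6490}{168480377} - \frac{\sqrt{23}}{336960754} \approx 3.8507 \cdot 10^{-5}$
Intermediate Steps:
$H{\left(F \right)} = \sqrt{-47 + F}$
$A = 25960$ ($A = \left(-220\right) \left(-118\right) = 25960$)
$\frac{1}{A + H{\left(139 \right)}} = \frac{1}{25960 + \sqrt{-47 + 139}} = \frac{1}{25960 + \sqrt{92}} = \frac{1}{25960 + 2 \sqrt{23}}$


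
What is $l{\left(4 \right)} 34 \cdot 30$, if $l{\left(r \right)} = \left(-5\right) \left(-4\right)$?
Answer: $20400$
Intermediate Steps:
$l{\left(r \right)} = 20$
$l{\left(4 \right)} 34 \cdot 30 = 20 \cdot 34 \cdot 30 = 680 \cdot 30 = 20400$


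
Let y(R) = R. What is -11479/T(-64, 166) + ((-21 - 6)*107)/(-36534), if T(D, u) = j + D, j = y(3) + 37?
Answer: 69907187/146136 ≈ 478.37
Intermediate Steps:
j = 40 (j = 3 + 37 = 40)
T(D, u) = 40 + D
-11479/T(-64, 166) + ((-21 - 6)*107)/(-36534) = -11479/(40 - 64) + ((-21 - 6)*107)/(-36534) = -11479/(-24) - 27*107*(-1/36534) = -11479*(-1/24) - 2889*(-1/36534) = 11479/24 + 963/12178 = 69907187/146136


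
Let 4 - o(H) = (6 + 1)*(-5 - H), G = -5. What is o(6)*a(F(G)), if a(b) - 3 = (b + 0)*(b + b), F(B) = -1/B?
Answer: 6237/25 ≈ 249.48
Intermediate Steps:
o(H) = 39 + 7*H (o(H) = 4 - (6 + 1)*(-5 - H) = 4 - 7*(-5 - H) = 4 - (-35 - 7*H) = 4 + (35 + 7*H) = 39 + 7*H)
a(b) = 3 + 2*b**2 (a(b) = 3 + (b + 0)*(b + b) = 3 + b*(2*b) = 3 + 2*b**2)
o(6)*a(F(G)) = (39 + 7*6)*(3 + 2*(-1/(-5))**2) = (39 + 42)*(3 + 2*(-1*(-1/5))**2) = 81*(3 + 2*(1/5)**2) = 81*(3 + 2*(1/25)) = 81*(3 + 2/25) = 81*(77/25) = 6237/25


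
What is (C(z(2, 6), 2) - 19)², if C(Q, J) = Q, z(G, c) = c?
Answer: 169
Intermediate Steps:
(C(z(2, 6), 2) - 19)² = (6 - 19)² = (-13)² = 169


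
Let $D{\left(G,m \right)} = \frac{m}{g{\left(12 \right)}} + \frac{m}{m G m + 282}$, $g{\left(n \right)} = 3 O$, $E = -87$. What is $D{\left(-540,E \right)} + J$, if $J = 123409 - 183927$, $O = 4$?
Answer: $- \frac{164910243405}{2724652} \approx -60525.0$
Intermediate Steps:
$g{\left(n \right)} = 12$ ($g{\left(n \right)} = 3 \cdot 4 = 12$)
$J = -60518$
$D{\left(G,m \right)} = \frac{m}{12} + \frac{m}{282 + G m^{2}}$ ($D{\left(G,m \right)} = \frac{m}{12} + \frac{m}{m G m + 282} = m \frac{1}{12} + \frac{m}{G m m + 282} = \frac{m}{12} + \frac{m}{G m^{2} + 282} = \frac{m}{12} + \frac{m}{282 + G m^{2}}$)
$D{\left(-540,E \right)} + J = \frac{1}{12} \left(-87\right) \frac{1}{282 - 540 \left(-87\right)^{2}} \left(294 - 540 \left(-87\right)^{2}\right) - 60518 = \frac{1}{12} \left(-87\right) \frac{1}{282 - 4087260} \left(294 - 4087260\right) - 60518 = \frac{1}{12} \left(-87\right) \frac{1}{-4086978} \left(-4086966\right) - 60518 = \frac{1}{12} \left(-87\right) \left(- \frac{1}{4086978}\right) \left(-4086966\right) - 60518 = - \frac{19753669}{2724652} - 60518 = - \frac{164910243405}{2724652}$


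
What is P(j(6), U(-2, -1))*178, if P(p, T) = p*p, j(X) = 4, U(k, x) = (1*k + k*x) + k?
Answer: 2848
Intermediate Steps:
U(k, x) = 2*k + k*x (U(k, x) = (k + k*x) + k = 2*k + k*x)
P(p, T) = p²
P(j(6), U(-2, -1))*178 = 4²*178 = 16*178 = 2848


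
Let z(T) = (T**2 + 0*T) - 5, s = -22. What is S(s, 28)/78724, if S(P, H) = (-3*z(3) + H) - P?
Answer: 19/39362 ≈ 0.00048270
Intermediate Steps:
z(T) = -5 + T**2 (z(T) = (T**2 + 0) - 5 = T**2 - 5 = -5 + T**2)
S(P, H) = -12 + H - P (S(P, H) = (-3*(-5 + 3**2) + H) - P = (-3*(-5 + 9) + H) - P = (-3*4 + H) - P = (-12 + H) - P = -12 + H - P)
S(s, 28)/78724 = (-12 + 28 - 1*(-22))/78724 = (-12 + 28 + 22)*(1/78724) = 38*(1/78724) = 19/39362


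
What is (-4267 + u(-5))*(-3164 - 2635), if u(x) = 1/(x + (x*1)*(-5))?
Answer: 494880861/20 ≈ 2.4744e+7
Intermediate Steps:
u(x) = -1/(4*x) (u(x) = 1/(x + x*(-5)) = 1/(x - 5*x) = 1/(-4*x) = -1/(4*x))
(-4267 + u(-5))*(-3164 - 2635) = (-4267 - 1/4/(-5))*(-3164 - 2635) = (-4267 - 1/4*(-1/5))*(-5799) = (-4267 + 1/20)*(-5799) = -85339/20*(-5799) = 494880861/20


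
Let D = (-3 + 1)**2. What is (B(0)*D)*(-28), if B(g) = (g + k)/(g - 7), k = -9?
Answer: -144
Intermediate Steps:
B(g) = (-9 + g)/(-7 + g) (B(g) = (g - 9)/(g - 7) = (-9 + g)/(-7 + g))
D = 4 (D = (-2)**2 = 4)
(B(0)*D)*(-28) = (((-9 + 0)/(-7 + 0))*4)*(-28) = ((-9/(-7))*4)*(-28) = (-1/7*(-9)*4)*(-28) = ((9/7)*4)*(-28) = (36/7)*(-28) = -144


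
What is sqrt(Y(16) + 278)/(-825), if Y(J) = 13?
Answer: -sqrt(291)/825 ≈ -0.020677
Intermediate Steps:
sqrt(Y(16) + 278)/(-825) = sqrt(13 + 278)/(-825) = sqrt(291)*(-1/825) = -sqrt(291)/825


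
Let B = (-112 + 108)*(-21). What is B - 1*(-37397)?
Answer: 37481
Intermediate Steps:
B = 84 (B = -4*(-21) = 84)
B - 1*(-37397) = 84 - 1*(-37397) = 84 + 37397 = 37481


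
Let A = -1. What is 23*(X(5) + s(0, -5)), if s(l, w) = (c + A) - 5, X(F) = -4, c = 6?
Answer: -92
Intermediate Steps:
s(l, w) = 0 (s(l, w) = (6 - 1) - 5 = 5 - 5 = 0)
23*(X(5) + s(0, -5)) = 23*(-4 + 0) = 23*(-4) = -92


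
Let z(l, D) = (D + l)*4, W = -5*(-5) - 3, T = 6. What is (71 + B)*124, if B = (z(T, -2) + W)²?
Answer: 187860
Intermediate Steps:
W = 22 (W = 25 - 3 = 22)
z(l, D) = 4*D + 4*l
B = 1444 (B = ((4*(-2) + 4*6) + 22)² = ((-8 + 24) + 22)² = (16 + 22)² = 38² = 1444)
(71 + B)*124 = (71 + 1444)*124 = 1515*124 = 187860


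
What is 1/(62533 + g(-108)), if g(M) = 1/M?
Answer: 108/6753563 ≈ 1.5992e-5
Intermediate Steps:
1/(62533 + g(-108)) = 1/(62533 + 1/(-108)) = 1/(62533 - 1/108) = 1/(6753563/108) = 108/6753563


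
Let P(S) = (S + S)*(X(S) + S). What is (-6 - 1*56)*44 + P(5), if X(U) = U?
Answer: -2628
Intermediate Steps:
P(S) = 4*S² (P(S) = (S + S)*(S + S) = (2*S)*(2*S) = 4*S²)
(-6 - 1*56)*44 + P(5) = (-6 - 1*56)*44 + 4*5² = (-6 - 56)*44 + 4*25 = -62*44 + 100 = -2728 + 100 = -2628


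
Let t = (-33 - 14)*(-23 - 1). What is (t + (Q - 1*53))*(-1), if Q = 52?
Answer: -1127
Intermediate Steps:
t = 1128 (t = -47*(-24) = 1128)
(t + (Q - 1*53))*(-1) = (1128 + (52 - 1*53))*(-1) = (1128 + (52 - 53))*(-1) = (1128 - 1)*(-1) = 1127*(-1) = -1127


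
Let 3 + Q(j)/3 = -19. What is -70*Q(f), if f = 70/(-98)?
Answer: 4620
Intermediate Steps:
f = -5/7 (f = 70*(-1/98) = -5/7 ≈ -0.71429)
Q(j) = -66 (Q(j) = -9 + 3*(-19) = -9 - 57 = -66)
-70*Q(f) = -70*(-66) = 4620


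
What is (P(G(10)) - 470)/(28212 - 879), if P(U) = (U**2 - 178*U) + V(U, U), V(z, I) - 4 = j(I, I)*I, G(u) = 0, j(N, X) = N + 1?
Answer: -466/27333 ≈ -0.017049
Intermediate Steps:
j(N, X) = 1 + N
V(z, I) = 4 + I*(1 + I) (V(z, I) = 4 + (1 + I)*I = 4 + I*(1 + I))
P(U) = 4 + U**2 - 178*U + U*(1 + U) (P(U) = (U**2 - 178*U) + (4 + U*(1 + U)) = 4 + U**2 - 178*U + U*(1 + U))
(P(G(10)) - 470)/(28212 - 879) = ((4 - 177*0 + 2*0**2) - 470)/(28212 - 879) = ((4 + 0 + 2*0) - 470)/27333 = ((4 + 0 + 0) - 470)*(1/27333) = (4 - 470)*(1/27333) = -466*1/27333 = -466/27333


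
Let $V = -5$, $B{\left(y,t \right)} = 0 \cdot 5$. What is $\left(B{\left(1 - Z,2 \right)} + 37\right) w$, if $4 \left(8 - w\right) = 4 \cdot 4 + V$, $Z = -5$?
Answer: $\frac{777}{4} \approx 194.25$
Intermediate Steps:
$B{\left(y,t \right)} = 0$
$w = \frac{21}{4}$ ($w = 8 - \frac{4 \cdot 4 - 5}{4} = 8 - \frac{16 - 5}{4} = 8 - \frac{11}{4} = \frac{21}{4} \approx 5.25$)
$\left(B{\left(1 - Z,2 \right)} + 37\right) w = \left(0 + 37\right) \frac{21}{4} = 37 \cdot \frac{21}{4} = \frac{777}{4}$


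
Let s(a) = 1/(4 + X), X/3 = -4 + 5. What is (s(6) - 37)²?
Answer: 66564/49 ≈ 1358.4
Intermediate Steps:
X = 3 (X = 3*(-4 + 5) = 3*1 = 3)
s(a) = ⅐ (s(a) = 1/(4 + 3) = 1/7 = ⅐)
(s(6) - 37)² = (⅐ - 37)² = (-258/7)² = 66564/49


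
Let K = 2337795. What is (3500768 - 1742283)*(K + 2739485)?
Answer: 8928320720800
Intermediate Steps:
(3500768 - 1742283)*(K + 2739485) = (3500768 - 1742283)*(2337795 + 2739485) = 1758485*5077280 = 8928320720800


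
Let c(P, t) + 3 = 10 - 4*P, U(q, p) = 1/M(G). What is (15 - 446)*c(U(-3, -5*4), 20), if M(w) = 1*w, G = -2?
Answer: -3879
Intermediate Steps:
M(w) = w
U(q, p) = -½ (U(q, p) = 1/(-2) = -½)
c(P, t) = 7 - 4*P (c(P, t) = -3 + (10 - 4*P) = 7 - 4*P)
(15 - 446)*c(U(-3, -5*4), 20) = (15 - 446)*(7 - 4*(-½)) = -431*(7 + 2) = -431*9 = -3879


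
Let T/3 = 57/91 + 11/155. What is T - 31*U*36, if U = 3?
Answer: -47194032/14105 ≈ -3345.9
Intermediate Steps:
T = 29508/14105 (T = 3*(57/91 + 11/155) = 3*(9836/14105) = 29508/14105 ≈ 2.0920)
T - 31*U*36 = 29508/14105 - 93*36 = 29508/14105 - 31*108 = 29508/14105 - 3348 = -47194032/14105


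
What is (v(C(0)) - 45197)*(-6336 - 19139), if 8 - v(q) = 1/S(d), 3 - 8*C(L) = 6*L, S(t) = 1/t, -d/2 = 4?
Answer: 1150985975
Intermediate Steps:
d = -8 (d = -2*4 = -8)
C(L) = 3/8 - 3*L/4
v(q) = 16 (v(q) = 8 - 1/(1/(-8)) = 8 - 1/(-⅛) = 8 - 1*(-8) = 8 + 8 = 16)
(v(C(0)) - 45197)*(-6336 - 19139) = (16 - 45197)*(-6336 - 19139) = -45181*(-25475) = 1150985975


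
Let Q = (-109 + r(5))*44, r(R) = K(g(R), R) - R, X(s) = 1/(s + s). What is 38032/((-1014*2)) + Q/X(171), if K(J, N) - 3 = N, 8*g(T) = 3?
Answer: -808719124/507 ≈ -1.5951e+6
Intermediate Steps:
g(T) = 3/8 (g(T) = (⅛)*3 = 3/8)
K(J, N) = 3 + N
X(s) = 1/(2*s)
r(R) = 3 (r(R) = (3 + R) - R = 3)
Q = -4664 (Q = (-109 + 3)*44 = -106*44 = -4664)
38032/((-1014*2)) + Q/X(171) = 38032/((-1014*2)) - 4664/((½)/171) = 38032/(-2028) - 4664/((½)*(1/171)) = 38032*(-1/2028) - 4664/1/342 = -9508/507 - 4664*342 = -9508/507 - 1595088 = -808719124/507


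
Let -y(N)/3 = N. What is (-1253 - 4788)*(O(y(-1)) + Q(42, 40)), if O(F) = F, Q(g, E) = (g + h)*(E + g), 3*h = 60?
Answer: -30730567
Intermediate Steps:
h = 20 (h = (1/3)*60 = 20)
Q(g, E) = (20 + g)*(E + g) (Q(g, E) = (g + 20)*(E + g) = (20 + g)*(E + g))
y(N) = -3*N
(-1253 - 4788)*(O(y(-1)) + Q(42, 40)) = (-1253 - 4788)*(-3*(-1) + (42**2 + 20*40 + 20*42 + 40*42)) = -6041*(3 + (1764 + 800 + 840 + 1680)) = -6041*(3 + 5084) = -6041*5087 = -30730567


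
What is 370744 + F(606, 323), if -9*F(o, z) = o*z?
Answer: 1046986/3 ≈ 3.4900e+5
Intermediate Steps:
F(o, z) = -o*z/9
370744 + F(606, 323) = 370744 - ⅑*606*323 = 370744 - 65246/3 = 1046986/3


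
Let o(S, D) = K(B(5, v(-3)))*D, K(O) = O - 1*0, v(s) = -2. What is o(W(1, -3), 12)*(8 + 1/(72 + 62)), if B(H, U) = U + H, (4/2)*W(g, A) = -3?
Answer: 19314/67 ≈ 288.27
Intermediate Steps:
W(g, A) = -3/2 (W(g, A) = (½)*(-3) = -3/2)
B(H, U) = H + U
K(O) = O (K(O) = O + 0 = O)
o(S, D) = 3*D (o(S, D) = (5 - 2)*D = 3*D)
o(W(1, -3), 12)*(8 + 1/(72 + 62)) = (3*12)*(8 + 1/(72 + 62)) = 36*(8 + 1/134) = 36*(1073/134) = 19314/67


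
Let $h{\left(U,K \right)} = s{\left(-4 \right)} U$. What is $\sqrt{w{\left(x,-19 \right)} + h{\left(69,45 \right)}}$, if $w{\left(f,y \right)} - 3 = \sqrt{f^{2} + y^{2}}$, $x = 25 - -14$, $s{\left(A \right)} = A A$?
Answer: $\sqrt{1107 + \sqrt{1882}} \approx 33.917$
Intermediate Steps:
$s{\left(A \right)} = A^{2}$
$h{\left(U,K \right)} = 16 U$ ($h{\left(U,K \right)} = \left(-4\right)^{2} U = 16 U$)
$x = 39$ ($x = 25 + 14 = 39$)
$w{\left(f,y \right)} = 3 + \sqrt{f^{2} + y^{2}}$
$\sqrt{w{\left(x,-19 \right)} + h{\left(69,45 \right)}} = \sqrt{\left(3 + \sqrt{39^{2} + \left(-19\right)^{2}}\right) + 16 \cdot 69} = \sqrt{\left(3 + \sqrt{1521 + 361}\right) + 1104} = \sqrt{\left(3 + \sqrt{1882}\right) + 1104} = \sqrt{1107 + \sqrt{1882}}$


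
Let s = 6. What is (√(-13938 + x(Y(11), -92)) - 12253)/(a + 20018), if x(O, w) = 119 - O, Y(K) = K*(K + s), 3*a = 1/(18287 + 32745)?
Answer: -1875885288/3064675729 + 153096*I*√14006/3064675729 ≈ -0.6121 + 0.005912*I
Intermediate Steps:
a = 1/153096 (a = 1/(3*(18287 + 32745)) = (⅓)/51032 = (⅓)*(1/51032) = 1/153096 ≈ 6.5318e-6)
Y(K) = K*(6 + K) (Y(K) = K*(K + 6) = K*(6 + K))
(√(-13938 + x(Y(11), -92)) - 12253)/(a + 20018) = (√(-13938 + (119 - 11*(6 + 11))) - 12253)/(1/153096 + 20018) = (√(-13938 + (119 - 11*17)) - 12253)/(3064675729/153096) = (√(-13938 + (119 - 1*187)) - 12253)*(153096/3064675729) = (√(-13938 + (119 - 187)) - 12253)*(153096/3064675729) = (√(-13938 - 68) - 12253)*(153096/3064675729) = (√(-14006) - 12253)*(153096/3064675729) = (I*√14006 - 12253)*(153096/3064675729) = (-12253 + I*√14006)*(153096/3064675729) = -1875885288/3064675729 + 153096*I*√14006/3064675729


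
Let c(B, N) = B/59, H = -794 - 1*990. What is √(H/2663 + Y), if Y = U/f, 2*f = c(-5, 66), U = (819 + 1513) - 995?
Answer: I*√5594161144070/13315 ≈ 177.63*I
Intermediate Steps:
H = -1784 (H = -794 - 990 = -1784)
c(B, N) = B/59 (c(B, N) = B*(1/59) = B/59)
U = 1337 (U = 2332 - 995 = 1337)
f = -5/118 (f = ((1/59)*(-5))/2 = (½)*(-5/59) = -5/118 ≈ -0.042373)
Y = -157766/5 (Y = 1337/(-5/118) = 1337*(-118/5) = -157766/5 ≈ -31553.)
√(H/2663 + Y) = √(-1784/2663 - 157766/5) = √(-420139778/13315) = I*√5594161144070/13315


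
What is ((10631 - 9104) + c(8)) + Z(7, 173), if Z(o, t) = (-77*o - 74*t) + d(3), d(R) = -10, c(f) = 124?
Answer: -11700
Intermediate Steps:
Z(o, t) = -10 - 77*o - 74*t (Z(o, t) = (-77*o - 74*t) - 10 = -10 - 77*o - 74*t)
((10631 - 9104) + c(8)) + Z(7, 173) = ((10631 - 9104) + 124) + (-10 - 77*7 - 74*173) = (1527 + 124) + (-10 - 539 - 12802) = 1651 - 13351 = -11700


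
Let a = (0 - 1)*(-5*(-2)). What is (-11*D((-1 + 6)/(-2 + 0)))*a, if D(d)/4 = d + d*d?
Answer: 1650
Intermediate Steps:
D(d) = 4*d + 4*d² (D(d) = 4*(d + d*d) = 4*(d + d²) = 4*d + 4*d²)
a = -10 (a = -1*10 = -10)
(-11*D((-1 + 6)/(-2 + 0)))*a = -44*(-1 + 6)/(-2 + 0)*(1 + (-1 + 6)/(-2 + 0))*(-10) = -44*5/(-2)*(1 + 5/(-2))*(-10) = -44*5*(-½)*(1 + 5*(-½))*(-10) = -44*(-5)*(1 - 5/2)/2*(-10) = -44*(-5)*(-3)/(2*2)*(-10) = -11*15*(-10) = -165*(-10) = 1650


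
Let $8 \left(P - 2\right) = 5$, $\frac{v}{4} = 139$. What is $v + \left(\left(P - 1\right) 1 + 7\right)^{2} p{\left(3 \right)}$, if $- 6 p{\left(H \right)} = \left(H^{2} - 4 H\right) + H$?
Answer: $556$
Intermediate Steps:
$v = 556$ ($v = 4 \cdot 139 = 556$)
$P = \frac{21}{8}$ ($P = 2 + \frac{1}{8} \cdot 5 = 2 + \frac{5}{8} = \frac{21}{8} \approx 2.625$)
$p{\left(H \right)} = \frac{H}{2} - \frac{H^{2}}{6}$ ($p{\left(H \right)} = - \frac{\left(H^{2} - 4 H\right) + H}{6} = - \frac{H^{2} - 3 H}{6} = \frac{H}{2} - \frac{H^{2}}{6}$)
$v + \left(\left(P - 1\right) 1 + 7\right)^{2} p{\left(3 \right)} = 556 + \left(\left(\frac{21}{8} - 1\right) 1 + 7\right)^{2} \cdot \frac{1}{6} \cdot 3 \left(3 - 3\right) = 556 + \left(\frac{13}{8} \cdot 1 + 7\right)^{2} \cdot \frac{1}{6} \cdot 3 \left(3 - 3\right) = 556 + \left(\frac{13}{8} + 7\right)^{2} \cdot \frac{1}{6} \cdot 3 \cdot 0 = 556 + \left(\frac{69}{8}\right)^{2} \cdot 0 = 556 + \frac{4761}{64} \cdot 0 = 556 + 0 = 556$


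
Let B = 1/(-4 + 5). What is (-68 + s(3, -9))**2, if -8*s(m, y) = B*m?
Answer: 299209/64 ≈ 4675.1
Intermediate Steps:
B = 1 (B = 1/1 = 1)
s(m, y) = -m/8
(-68 + s(3, -9))**2 = (-68 - 1/8*3)**2 = (-68 - 3/8)**2 = (-547/8)**2 = 299209/64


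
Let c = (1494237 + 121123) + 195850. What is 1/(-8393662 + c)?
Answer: -1/6582452 ≈ -1.5192e-7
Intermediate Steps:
c = 1811210 (c = 1615360 + 195850 = 1811210)
1/(-8393662 + c) = 1/(-8393662 + 1811210) = 1/(-6582452) = -1/6582452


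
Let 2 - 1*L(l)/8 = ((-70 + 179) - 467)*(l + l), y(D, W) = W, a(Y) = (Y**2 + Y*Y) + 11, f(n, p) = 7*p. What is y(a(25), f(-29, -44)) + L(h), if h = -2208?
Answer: -12647716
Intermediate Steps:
a(Y) = 11 + 2*Y**2 (a(Y) = (Y**2 + Y**2) + 11 = 2*Y**2 + 11 = 11 + 2*Y**2)
L(l) = 16 + 5728*l (L(l) = 16 - 8*((-70 + 179) - 467)*(l + l) = 16 - 8*(109 - 467)*2*l = 16 - (-2864)*2*l = 16 - (-5728)*l = 16 + 5728*l)
y(a(25), f(-29, -44)) + L(h) = 7*(-44) + (16 + 5728*(-2208)) = -308 + (16 - 12647424) = -308 - 12647408 = -12647716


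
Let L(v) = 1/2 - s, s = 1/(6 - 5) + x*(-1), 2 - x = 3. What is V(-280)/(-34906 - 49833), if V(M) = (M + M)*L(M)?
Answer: -840/84739 ≈ -0.0099128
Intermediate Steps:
x = -1 (x = 2 - 1*3 = 2 - 3 = -1)
s = 2 (s = 1/(6 - 5) - 1*(-1) = 1/1 + 1 = 1 + 1 = 2)
L(v) = -3/2 (L(v) = 1/2 - 1*2 = ½ - 2 = -3/2)
V(M) = -3*M (V(M) = (M + M)*(-3/2) = (2*M)*(-3/2) = -3*M)
V(-280)/(-34906 - 49833) = (-3*(-280))/(-34906 - 49833) = 840/(-84739) = 840*(-1/84739) = -840/84739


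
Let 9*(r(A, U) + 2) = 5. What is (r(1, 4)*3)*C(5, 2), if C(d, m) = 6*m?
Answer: -52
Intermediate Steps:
r(A, U) = -13/9 (r(A, U) = -2 + (⅑)*5 = -2 + 5/9 = -13/9)
(r(1, 4)*3)*C(5, 2) = (-13/9*3)*(6*2) = -13/3*12 = -52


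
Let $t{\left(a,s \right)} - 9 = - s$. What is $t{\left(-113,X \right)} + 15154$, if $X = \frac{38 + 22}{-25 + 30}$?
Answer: $15151$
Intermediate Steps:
$X = 12$ ($X = \frac{60}{5} = 60 \cdot \frac{1}{5} = 12$)
$t{\left(a,s \right)} = 9 - s$
$t{\left(-113,X \right)} + 15154 = \left(9 - 12\right) + 15154 = -3 + 15154 = 15151$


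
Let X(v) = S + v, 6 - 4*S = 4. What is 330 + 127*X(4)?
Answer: 1803/2 ≈ 901.50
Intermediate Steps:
S = ½ (S = 3/2 - ¼*4 = 3/2 - 1 = ½ ≈ 0.50000)
X(v) = ½ + v
330 + 127*X(4) = 330 + 127*(½ + 4) = 330 + 127*(9/2) = 330 + 1143/2 = 1803/2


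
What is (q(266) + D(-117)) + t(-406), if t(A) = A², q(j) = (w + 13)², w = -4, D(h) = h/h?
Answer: 164918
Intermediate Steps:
D(h) = 1
q(j) = 81 (q(j) = (-4 + 13)² = 9² = 81)
(q(266) + D(-117)) + t(-406) = (81 + 1) + (-406)² = 82 + 164836 = 164918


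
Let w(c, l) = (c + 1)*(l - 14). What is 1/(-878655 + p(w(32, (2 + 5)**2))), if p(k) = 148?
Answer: -1/878507 ≈ -1.1383e-6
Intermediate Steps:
w(c, l) = (1 + c)*(-14 + l)
1/(-878655 + p(w(32, (2 + 5)**2))) = 1/(-878655 + 148) = 1/(-878507) = -1/878507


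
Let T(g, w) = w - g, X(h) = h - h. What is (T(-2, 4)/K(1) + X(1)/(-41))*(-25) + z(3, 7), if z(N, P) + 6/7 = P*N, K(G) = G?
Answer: -909/7 ≈ -129.86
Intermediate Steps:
X(h) = 0
z(N, P) = -6/7 + N*P (z(N, P) = -6/7 + P*N = -6/7 + N*P)
(T(-2, 4)/K(1) + X(1)/(-41))*(-25) + z(3, 7) = ((4 - 1*(-2))/1 + 0/(-41))*(-25) + (-6/7 + 3*7) = ((4 + 2)*1 + 0*(-1/41))*(-25) + (-6/7 + 21) = (6*1 + 0)*(-25) + 141/7 = (6 + 0)*(-25) + 141/7 = 6*(-25) + 141/7 = -150 + 141/7 = -909/7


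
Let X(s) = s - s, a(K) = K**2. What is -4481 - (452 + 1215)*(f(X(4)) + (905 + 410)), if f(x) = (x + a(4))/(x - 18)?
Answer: -19755938/9 ≈ -2.1951e+6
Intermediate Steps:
X(s) = 0
f(x) = (16 + x)/(-18 + x) (f(x) = (x + 4**2)/(x - 18) = (x + 16)/(-18 + x) = (16 + x)/(-18 + x))
-4481 - (452 + 1215)*(f(X(4)) + (905 + 410)) = -4481 - (452 + 1215)*((16 + 0)/(-18 + 0) + (905 + 410)) = -4481 - 1667*(16/(-18) + 1315) = -4481 - 1667*(-1/18*16 + 1315) = -4481 - 1667*(-8/9 + 1315) = -4481 - 1667*11827/9 = -4481 - 1*19715609/9 = -4481 - 19715609/9 = -19755938/9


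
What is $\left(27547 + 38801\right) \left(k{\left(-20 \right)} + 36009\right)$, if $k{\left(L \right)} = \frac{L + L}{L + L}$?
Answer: $2389191480$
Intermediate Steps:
$k{\left(L \right)} = 1$ ($k{\left(L \right)} = \frac{2 L}{2 L} = 2 L \frac{1}{2 L} = 1$)
$\left(27547 + 38801\right) \left(k{\left(-20 \right)} + 36009\right) = \left(27547 + 38801\right) \left(1 + 36009\right) = 66348 \cdot 36010 = 2389191480$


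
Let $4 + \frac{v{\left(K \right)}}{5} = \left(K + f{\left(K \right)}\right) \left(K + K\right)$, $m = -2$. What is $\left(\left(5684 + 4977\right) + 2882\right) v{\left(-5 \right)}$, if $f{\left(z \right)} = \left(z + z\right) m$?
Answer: $-10428110$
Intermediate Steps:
$f{\left(z \right)} = - 4 z$ ($f{\left(z \right)} = \left(z + z\right) \left(-2\right) = 2 z \left(-2\right) = - 4 z$)
$v{\left(K \right)} = -20 - 30 K^{2}$ ($v{\left(K \right)} = -20 + 5 \left(K - 4 K\right) \left(K + K\right) = -20 + 5 - 3 K 2 K = -20 + 5 \left(- 6 K^{2}\right) = -20 - 30 K^{2}$)
$\left(\left(5684 + 4977\right) + 2882\right) v{\left(-5 \right)} = \left(\left(5684 + 4977\right) + 2882\right) \left(-20 - 30 \left(-5\right)^{2}\right) = \left(10661 + 2882\right) \left(-20 - 750\right) = 13543 \left(-20 - 750\right) = 13543 \left(-770\right) = -10428110$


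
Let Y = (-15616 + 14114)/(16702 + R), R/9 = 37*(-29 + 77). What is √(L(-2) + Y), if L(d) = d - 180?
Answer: 113*I*√3807919/16343 ≈ 13.492*I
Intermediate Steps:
R = 15984 (R = 9*(37*(-29 + 77)) = 9*(37*48) = 9*1776 = 15984)
L(d) = -180 + d
Y = -751/16343 (Y = (-15616 + 14114)/(16702 + 15984) = -1502/32686 = -1502*1/32686 = -751/16343 ≈ -0.045952)
√(L(-2) + Y) = √((-180 - 2) - 751/16343) = √(-182 - 751/16343) = √(-2975177/16343) = 113*I*√3807919/16343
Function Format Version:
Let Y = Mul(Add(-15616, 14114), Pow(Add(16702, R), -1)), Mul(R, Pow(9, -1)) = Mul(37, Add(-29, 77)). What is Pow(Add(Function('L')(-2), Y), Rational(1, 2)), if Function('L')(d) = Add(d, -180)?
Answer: Mul(Rational(113, 16343), I, Pow(3807919, Rational(1, 2))) ≈ Mul(13.492, I)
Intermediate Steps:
R = 15984 (R = Mul(9, Mul(37, Add(-29, 77))) = Mul(9, Mul(37, 48)) = Mul(9, 1776) = 15984)
Function('L')(d) = Add(-180, d)
Y = Rational(-751, 16343) (Y = Mul(Add(-15616, 14114), Pow(Add(16702, 15984), -1)) = Mul(-1502, Pow(32686, -1)) = Mul(-1502, Rational(1, 32686)) = Rational(-751, 16343) ≈ -0.045952)
Pow(Add(Function('L')(-2), Y), Rational(1, 2)) = Pow(Add(Add(-180, -2), Rational(-751, 16343)), Rational(1, 2)) = Pow(Add(-182, Rational(-751, 16343)), Rational(1, 2)) = Pow(Rational(-2975177, 16343), Rational(1, 2)) = Mul(Rational(113, 16343), I, Pow(3807919, Rational(1, 2)))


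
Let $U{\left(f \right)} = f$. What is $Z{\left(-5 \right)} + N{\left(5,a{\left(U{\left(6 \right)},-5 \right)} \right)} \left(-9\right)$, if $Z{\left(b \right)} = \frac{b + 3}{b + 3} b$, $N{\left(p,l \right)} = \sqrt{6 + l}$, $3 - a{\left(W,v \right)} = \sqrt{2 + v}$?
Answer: $-5 - 9 \sqrt{9 - i \sqrt{3}} \approx -32.124 + 2.5862 i$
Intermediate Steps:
$a{\left(W,v \right)} = 3 - \sqrt{2 + v}$
$Z{\left(b \right)} = b$ ($Z{\left(b \right)} = \frac{3 + b}{3 + b} b = 1 b = b$)
$Z{\left(-5 \right)} + N{\left(5,a{\left(U{\left(6 \right)},-5 \right)} \right)} \left(-9\right) = -5 + \sqrt{6 + \left(3 - \sqrt{2 - 5}\right)} \left(-9\right) = -5 + \sqrt{6 + \left(3 - \sqrt{-3}\right)} \left(-9\right) = -5 + \sqrt{6 + \left(3 - i \sqrt{3}\right)} \left(-9\right) = -5 + \sqrt{9 - i \sqrt{3}} \left(-9\right) = -5 - 9 \sqrt{9 - i \sqrt{3}}$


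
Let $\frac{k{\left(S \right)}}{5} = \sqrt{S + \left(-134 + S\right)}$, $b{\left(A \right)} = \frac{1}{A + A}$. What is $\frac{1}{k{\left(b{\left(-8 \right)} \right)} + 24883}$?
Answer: $\frac{199064}{4953336337} - \frac{10 i \sqrt{2146}}{4953336337} \approx 4.0188 \cdot 10^{-5} - 9.3523 \cdot 10^{-8} i$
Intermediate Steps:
$b{\left(A \right)} = \frac{1}{2 A}$
$k{\left(S \right)} = 5 \sqrt{-134 + 2 S}$ ($k{\left(S \right)} = 5 \sqrt{S + \left(-134 + S\right)} = 5 \sqrt{-134 + 2 S}$)
$\frac{1}{k{\left(b{\left(-8 \right)} \right)} + 24883} = \frac{1}{5 \sqrt{-134 + 2 \frac{1}{2 \left(-8\right)}} + 24883} = \frac{1}{5 \sqrt{-134 + 2 \cdot \frac{1}{2} \left(- \frac{1}{8}\right)} + 24883} = \frac{1}{5 \sqrt{-134 + 2 \left(- \frac{1}{16}\right)} + 24883} = \frac{1}{5 \sqrt{-134 - \frac{1}{8}} + 24883} = \frac{1}{5 \sqrt{- \frac{1073}{8}} + 24883} = \frac{1}{5 \frac{i \sqrt{2146}}{4} + 24883} = \frac{1}{\frac{5 i \sqrt{2146}}{4} + 24883} = \frac{1}{24883 + \frac{5 i \sqrt{2146}}{4}}$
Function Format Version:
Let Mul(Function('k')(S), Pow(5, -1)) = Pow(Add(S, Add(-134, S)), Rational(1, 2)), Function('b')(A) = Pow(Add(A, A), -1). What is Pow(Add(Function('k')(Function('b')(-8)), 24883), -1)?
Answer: Add(Rational(199064, 4953336337), Mul(Rational(-10, 4953336337), I, Pow(2146, Rational(1, 2)))) ≈ Add(4.0188e-5, Mul(-9.3523e-8, I))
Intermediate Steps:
Function('b')(A) = Mul(Rational(1, 2), Pow(A, -1)) (Function('b')(A) = Pow(Mul(2, A), -1) = Mul(Rational(1, 2), Pow(A, -1)))
Function('k')(S) = Mul(5, Pow(Add(-134, Mul(2, S)), Rational(1, 2))) (Function('k')(S) = Mul(5, Pow(Add(S, Add(-134, S)), Rational(1, 2))) = Mul(5, Pow(Add(-134, Mul(2, S)), Rational(1, 2))))
Pow(Add(Function('k')(Function('b')(-8)), 24883), -1) = Pow(Add(Mul(5, Pow(Add(-134, Mul(2, Mul(Rational(1, 2), Pow(-8, -1)))), Rational(1, 2))), 24883), -1) = Pow(Add(Mul(5, Pow(Add(-134, Mul(2, Mul(Rational(1, 2), Rational(-1, 8)))), Rational(1, 2))), 24883), -1) = Pow(Add(Mul(5, Pow(Add(-134, Mul(2, Rational(-1, 16))), Rational(1, 2))), 24883), -1) = Pow(Add(Mul(5, Pow(Add(-134, Rational(-1, 8)), Rational(1, 2))), 24883), -1) = Pow(Add(Mul(5, Pow(Rational(-1073, 8), Rational(1, 2))), 24883), -1) = Pow(Add(Mul(5, Mul(Rational(1, 4), I, Pow(2146, Rational(1, 2)))), 24883), -1) = Pow(Add(Mul(Rational(5, 4), I, Pow(2146, Rational(1, 2))), 24883), -1) = Pow(Add(24883, Mul(Rational(5, 4), I, Pow(2146, Rational(1, 2)))), -1)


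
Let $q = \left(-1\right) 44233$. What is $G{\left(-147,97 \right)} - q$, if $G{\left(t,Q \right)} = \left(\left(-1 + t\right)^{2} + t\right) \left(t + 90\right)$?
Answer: $-1195916$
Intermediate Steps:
$G{\left(t,Q \right)} = \left(90 + t\right) \left(t + \left(-1 + t\right)^{2}\right)$ ($G{\left(t,Q \right)} = \left(t + \left(-1 + t\right)^{2}\right) \left(90 + t\right) = \left(90 + t\right) \left(t + \left(-1 + t\right)^{2}\right)$)
$q = -44233$
$G{\left(-147,97 \right)} - q = \left(90 + \left(-147\right)^{3} - -13083 + 89 \left(-147\right)^{2}\right) - -44233 = \left(90 - 3176523 + 13083 + 89 \cdot 21609\right) + 44233 = \left(90 - 3176523 + 13083 + 1923201\right) + 44233 = -1240149 + 44233 = -1195916$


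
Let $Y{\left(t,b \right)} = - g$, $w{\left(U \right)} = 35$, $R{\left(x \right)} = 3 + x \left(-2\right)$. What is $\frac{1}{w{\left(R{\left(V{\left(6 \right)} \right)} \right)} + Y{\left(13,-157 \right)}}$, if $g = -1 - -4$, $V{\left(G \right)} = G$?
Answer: $\frac{1}{32} \approx 0.03125$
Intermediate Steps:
$g = 3$ ($g = -1 + 4 = 3$)
$R{\left(x \right)} = 3 - 2 x$
$Y{\left(t,b \right)} = -3$ ($Y{\left(t,b \right)} = \left(-1\right) 3 = -3$)
$\frac{1}{w{\left(R{\left(V{\left(6 \right)} \right)} \right)} + Y{\left(13,-157 \right)}} = \frac{1}{35 - 3} = \frac{1}{32}$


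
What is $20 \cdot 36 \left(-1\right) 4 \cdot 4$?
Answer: $-11520$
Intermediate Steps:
$20 \cdot 36 \left(-1\right) 4 \cdot 4 = 720 \left(\left(-4\right) 4\right) = 720 \left(-16\right) = -11520$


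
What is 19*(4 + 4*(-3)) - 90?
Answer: -242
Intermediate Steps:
19*(4 + 4*(-3)) - 90 = 19*(4 - 12) - 90 = 19*(-8) - 90 = -152 - 90 = -242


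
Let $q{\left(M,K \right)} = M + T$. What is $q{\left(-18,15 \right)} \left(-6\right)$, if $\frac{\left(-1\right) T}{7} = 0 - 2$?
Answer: $24$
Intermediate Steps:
$T = 14$ ($T = - 7 \left(0 - 2\right) = \left(-7\right) \left(-2\right) = 14$)
$q{\left(M,K \right)} = 14 + M$ ($q{\left(M,K \right)} = M + 14 = 14 + M$)
$q{\left(-18,15 \right)} \left(-6\right) = \left(14 - 18\right) \left(-6\right) = \left(-4\right) \left(-6\right) = 24$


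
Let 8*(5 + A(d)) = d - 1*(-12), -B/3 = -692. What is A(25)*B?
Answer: -1557/2 ≈ -778.50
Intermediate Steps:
B = 2076 (B = -3*(-692) = 2076)
A(d) = -7/2 + d/8 (A(d) = -5 + (d - 1*(-12))/8 = -5 + (d + 12)/8 = -5 + (12 + d)/8 = -5 + (3/2 + d/8) = -7/2 + d/8)
A(25)*B = (-7/2 + (1/8)*25)*2076 = (-7/2 + 25/8)*2076 = -3/8*2076 = -1557/2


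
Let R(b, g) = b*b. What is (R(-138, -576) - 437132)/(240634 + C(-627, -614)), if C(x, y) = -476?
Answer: -209044/120079 ≈ -1.7409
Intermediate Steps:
R(b, g) = b**2
(R(-138, -576) - 437132)/(240634 + C(-627, -614)) = ((-138)**2 - 437132)/(240634 - 476) = (19044 - 437132)/240158 = -418088*1/240158 = -209044/120079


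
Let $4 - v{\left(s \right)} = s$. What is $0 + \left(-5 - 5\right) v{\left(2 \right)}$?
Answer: $-20$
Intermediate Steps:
$v{\left(s \right)} = 4 - s$
$0 + \left(-5 - 5\right) v{\left(2 \right)} = 0 + \left(-5 - 5\right) \left(4 - 2\right) = 0 - 10 \left(4 - 2\right) = 0 - 20 = -20$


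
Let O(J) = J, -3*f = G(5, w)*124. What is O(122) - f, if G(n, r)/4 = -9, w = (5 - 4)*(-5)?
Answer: -1366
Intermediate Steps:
w = -5 (w = 1*(-5) = -5)
G(n, r) = -36 (G(n, r) = 4*(-9) = -36)
f = 1488 (f = -(-12)*124 = -1/3*(-4464) = 1488)
O(122) - f = 122 - 1*1488 = 122 - 1488 = -1366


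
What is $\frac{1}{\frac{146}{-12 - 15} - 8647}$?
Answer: $- \frac{27}{233615} \approx -0.00011557$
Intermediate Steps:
$\frac{1}{\frac{146}{-12 - 15} - 8647} = \frac{1}{\frac{146}{-27} - 8647} = \frac{1}{146 \left(- \frac{1}{27}\right) - 8647} = \frac{1}{- \frac{146}{27} - 8647} = \frac{1}{- \frac{233615}{27}} = - \frac{27}{233615}$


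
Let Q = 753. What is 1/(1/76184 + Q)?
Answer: 76184/57366553 ≈ 0.0013280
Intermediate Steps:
1/(1/76184 + Q) = 1/(1/76184 + 753) = 1/(57366553/76184) = 76184/57366553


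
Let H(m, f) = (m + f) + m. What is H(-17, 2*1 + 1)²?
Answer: 961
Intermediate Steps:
H(m, f) = f + 2*m (H(m, f) = (f + m) + m = f + 2*m)
H(-17, 2*1 + 1)² = ((2*1 + 1) + 2*(-17))² = ((2 + 1) - 34)² = (3 - 34)² = (-31)² = 961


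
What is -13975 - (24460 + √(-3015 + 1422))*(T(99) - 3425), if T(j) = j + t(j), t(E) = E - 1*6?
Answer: 79065205 + 9699*I*√177 ≈ 7.9065e+7 + 1.2904e+5*I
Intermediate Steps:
t(E) = -6 + E (t(E) = E - 6 = -6 + E)
T(j) = -6 + 2*j (T(j) = j + (-6 + j) = -6 + 2*j)
-13975 - (24460 + √(-3015 + 1422))*(T(99) - 3425) = -13975 - (24460 + √(-3015 + 1422))*((-6 + 2*99) - 3425) = -13975 - (24460 + √(-1593))*((-6 + 198) - 3425) = -13975 - (24460 + 3*I*√177)*(192 - 3425) = -13975 - (24460 + 3*I*√177)*(-3233) = -13975 - (-79079180 - 9699*I*√177) = -13975 + (79079180 + 9699*I*√177) = 79065205 + 9699*I*√177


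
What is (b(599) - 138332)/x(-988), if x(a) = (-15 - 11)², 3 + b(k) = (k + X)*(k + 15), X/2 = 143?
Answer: 405055/676 ≈ 599.19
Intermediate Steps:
X = 286 (X = 2*143 = 286)
b(k) = -3 + (15 + k)*(286 + k) (b(k) = -3 + (k + 286)*(k + 15) = -3 + (286 + k)*(15 + k) = -3 + (15 + k)*(286 + k))
x(a) = 676 (x(a) = (-26)² = 676)
(b(599) - 138332)/x(-988) = ((4287 + 599² + 301*599) - 138332)/676 = ((4287 + 358801 + 180299) - 138332)*(1/676) = (543387 - 138332)*(1/676) = 405055*(1/676) = 405055/676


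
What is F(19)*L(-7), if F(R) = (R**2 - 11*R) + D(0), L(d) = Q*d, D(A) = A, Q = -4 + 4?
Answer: 0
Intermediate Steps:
Q = 0
L(d) = 0 (L(d) = 0*d = 0)
F(R) = R**2 - 11*R (F(R) = (R**2 - 11*R) + 0 = R**2 - 11*R)
F(19)*L(-7) = (19*(-11 + 19))*0 = (19*8)*0 = 152*0 = 0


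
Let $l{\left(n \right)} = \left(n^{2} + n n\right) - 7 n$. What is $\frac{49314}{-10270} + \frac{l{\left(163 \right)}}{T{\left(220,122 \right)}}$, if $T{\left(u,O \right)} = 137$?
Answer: $\frac{263626586}{703495} \approx 374.74$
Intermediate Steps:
$l{\left(n \right)} = - 7 n + 2 n^{2}$ ($l{\left(n \right)} = \left(n^{2} + n^{2}\right) - 7 n = 2 n^{2} - 7 n = - 7 n + 2 n^{2}$)
$\frac{49314}{-10270} + \frac{l{\left(163 \right)}}{T{\left(220,122 \right)}} = \frac{49314}{-10270} + \frac{163 \left(-7 + 2 \cdot 163\right)}{137} = 49314 \left(- \frac{1}{10270}\right) + 163 \left(-7 + 326\right) \frac{1}{137} = - \frac{24657}{5135} + 163 \cdot 319 \cdot \frac{1}{137} = - \frac{24657}{5135} + 51997 \cdot \frac{1}{137} = - \frac{24657}{5135} + \frac{51997}{137} = \frac{263626586}{703495}$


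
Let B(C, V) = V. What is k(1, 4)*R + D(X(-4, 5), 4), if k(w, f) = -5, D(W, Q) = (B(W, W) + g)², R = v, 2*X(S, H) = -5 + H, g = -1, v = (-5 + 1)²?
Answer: -79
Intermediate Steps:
v = 16 (v = (-4)² = 16)
X(S, H) = -5/2 + H/2 (X(S, H) = (-5 + H)/2 = -5/2 + H/2)
R = 16
D(W, Q) = (-1 + W)² (D(W, Q) = (W - 1)² = (-1 + W)²)
k(1, 4)*R + D(X(-4, 5), 4) = -5*16 + (-1 + (-5/2 + (½)*5))² = -80 + (-1 + (-5/2 + 5/2))² = -80 + (-1 + 0)² = -80 + (-1)² = -80 + 1 = -79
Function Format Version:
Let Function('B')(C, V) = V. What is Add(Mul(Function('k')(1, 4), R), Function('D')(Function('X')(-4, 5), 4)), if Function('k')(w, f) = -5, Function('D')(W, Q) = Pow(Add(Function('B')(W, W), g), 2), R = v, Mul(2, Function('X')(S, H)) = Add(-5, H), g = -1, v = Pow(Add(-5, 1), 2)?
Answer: -79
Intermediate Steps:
v = 16 (v = Pow(-4, 2) = 16)
Function('X')(S, H) = Add(Rational(-5, 2), Mul(Rational(1, 2), H)) (Function('X')(S, H) = Mul(Rational(1, 2), Add(-5, H)) = Add(Rational(-5, 2), Mul(Rational(1, 2), H)))
R = 16
Function('D')(W, Q) = Pow(Add(-1, W), 2) (Function('D')(W, Q) = Pow(Add(W, -1), 2) = Pow(Add(-1, W), 2))
Add(Mul(Function('k')(1, 4), R), Function('D')(Function('X')(-4, 5), 4)) = Add(Mul(-5, 16), Pow(Add(-1, Add(Rational(-5, 2), Mul(Rational(1, 2), 5))), 2)) = Add(-80, Pow(Add(-1, Add(Rational(-5, 2), Rational(5, 2))), 2)) = Add(-80, Pow(Add(-1, 0), 2)) = Add(-80, Pow(-1, 2)) = Add(-80, 1) = -79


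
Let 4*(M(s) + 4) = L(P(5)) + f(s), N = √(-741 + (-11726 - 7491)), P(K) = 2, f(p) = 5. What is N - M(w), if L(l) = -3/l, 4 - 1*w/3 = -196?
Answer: 25/8 + I*√19958 ≈ 3.125 + 141.27*I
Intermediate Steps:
w = 600 (w = 12 - 3*(-196) = 12 + 588 = 600)
N = I*√19958 (N = √(-741 - 19217) = √(-19958) = I*√19958 ≈ 141.27*I)
M(s) = -25/8 (M(s) = -4 + (-3/2 + 5)/4 = -4 + (¼)*(7/2) = -4 + 7/8 = -25/8)
N - M(w) = I*√19958 - 1*(-25/8) = I*√19958 + 25/8 = 25/8 + I*√19958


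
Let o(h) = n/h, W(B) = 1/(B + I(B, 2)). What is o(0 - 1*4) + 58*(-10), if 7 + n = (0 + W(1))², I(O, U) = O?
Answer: -9253/16 ≈ -578.31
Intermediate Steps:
W(B) = 1/(2*B) (W(B) = 1/(B + B) = 1/(2*B))
n = -27/4 (n = -7 + (0 + (½)/1)² = -7 + (0 + (½)*1)² = -7 + (0 + ½)² = -7 + (½)² = -7 + ¼ = -27/4 ≈ -6.7500)
o(h) = -27/(4*h)
o(0 - 1*4) + 58*(-10) = -27/(4*(0 - 1*4)) + 58*(-10) = -27/(4*(0 - 4)) - 580 = -27/4/(-4) - 580 = -27/4*(-¼) - 580 = 27/16 - 580 = -9253/16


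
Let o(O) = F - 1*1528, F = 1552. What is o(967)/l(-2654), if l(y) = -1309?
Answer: -24/1309 ≈ -0.018335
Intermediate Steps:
o(O) = 24 (o(O) = 1552 - 1*1528 = 1552 - 1528 = 24)
o(967)/l(-2654) = 24/(-1309) = 24*(-1/1309) = -24/1309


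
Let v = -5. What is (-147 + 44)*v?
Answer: 515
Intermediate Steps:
(-147 + 44)*v = (-147 + 44)*(-5) = -103*(-5) = 515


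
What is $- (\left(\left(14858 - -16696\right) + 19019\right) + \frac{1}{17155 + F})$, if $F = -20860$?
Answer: $- \frac{187372964}{3705} \approx -50573.0$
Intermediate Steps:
$- (\left(\left(14858 - -16696\right) + 19019\right) + \frac{1}{17155 + F}) = - (\left(\left(14858 - -16696\right) + 19019\right) + \frac{1}{17155 - 20860}) = - (\left(\left(14858 + 16696\right) + 19019\right) + \frac{1}{-3705}) = - (\left(31554 + 19019\right) - \frac{1}{3705}) = - (50573 - \frac{1}{3705}) = \left(-1\right) \frac{187372964}{3705} = - \frac{187372964}{3705}$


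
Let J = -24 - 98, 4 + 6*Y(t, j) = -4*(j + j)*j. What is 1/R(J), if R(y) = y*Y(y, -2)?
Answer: 1/732 ≈ 0.0013661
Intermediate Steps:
Y(t, j) = -2/3 - 4*j**2/3 (Y(t, j) = -2/3 + (-4*(j + j)*j)/6 = -2/3 + (-4*2*j*j)/6 = -2/3 + (-8*j**2)/6 = -2/3 - 4*j**2/3)
J = -122
R(y) = -6*y (R(y) = y*(-2/3 - 4/3*(-2)**2) = y*(-2/3 - 4/3*4) = y*(-2/3 - 16/3) = y*(-6) = -6*y)
1/R(J) = 1/(-6*(-122)) = 1/732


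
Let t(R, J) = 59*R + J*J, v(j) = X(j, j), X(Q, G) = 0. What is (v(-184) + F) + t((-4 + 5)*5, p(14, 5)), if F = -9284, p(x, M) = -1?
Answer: -8988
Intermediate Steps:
v(j) = 0
t(R, J) = J² + 59*R (t(R, J) = 59*R + J² = J² + 59*R)
(v(-184) + F) + t((-4 + 5)*5, p(14, 5)) = (0 - 9284) + ((-1)² + 59*((-4 + 5)*5)) = -9284 + (1 + 59*(1*5)) = -9284 + (1 + 59*5) = -9284 + (1 + 295) = -9284 + 296 = -8988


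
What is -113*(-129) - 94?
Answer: 14483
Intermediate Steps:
-113*(-129) - 94 = 14577 - 94 = 14483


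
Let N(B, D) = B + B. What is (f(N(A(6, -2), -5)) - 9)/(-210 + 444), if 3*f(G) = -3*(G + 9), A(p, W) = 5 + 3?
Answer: -17/117 ≈ -0.14530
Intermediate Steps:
A(p, W) = 8
N(B, D) = 2*B
f(G) = -9 - G (f(G) = (-3*(G + 9))/3 = (-3*(9 + G))/3 = (-27 - 3*G)/3 = -9 - G)
(f(N(A(6, -2), -5)) - 9)/(-210 + 444) = ((-9 - 2*8) - 9)/(-210 + 444) = ((-9 - 1*16) - 9)/234 = ((-9 - 16) - 9)*(1/234) = (-25 - 9)*(1/234) = -34*1/234 = -17/117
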